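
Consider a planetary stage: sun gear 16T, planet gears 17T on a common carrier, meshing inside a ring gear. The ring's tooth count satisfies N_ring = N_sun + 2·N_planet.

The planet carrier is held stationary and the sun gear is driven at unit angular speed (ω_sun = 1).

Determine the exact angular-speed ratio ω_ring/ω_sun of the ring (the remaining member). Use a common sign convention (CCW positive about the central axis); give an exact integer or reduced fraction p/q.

N_ring = 16 + 2·17 = 50
16(ω_s−ω_c) = −50(ω_r−ω_c),  ω_c=0, ω_s=1
ω_r = 0 − (16/50)(1−0) = -8/25
ω_r/ω_s = -8/25

-8/25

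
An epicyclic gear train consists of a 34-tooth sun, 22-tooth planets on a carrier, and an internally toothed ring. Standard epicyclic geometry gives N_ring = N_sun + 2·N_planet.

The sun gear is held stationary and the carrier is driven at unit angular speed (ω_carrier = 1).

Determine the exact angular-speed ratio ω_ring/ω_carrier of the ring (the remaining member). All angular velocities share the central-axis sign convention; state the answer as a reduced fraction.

N_ring = 34 + 2·22 = 78
34(ω_s−ω_c) = −78(ω_r−ω_c),  ω_s=0, ω_c=1
ω_r = 1 − (34/78)(0−1) = 56/39
ω_r/ω_c = 56/39

56/39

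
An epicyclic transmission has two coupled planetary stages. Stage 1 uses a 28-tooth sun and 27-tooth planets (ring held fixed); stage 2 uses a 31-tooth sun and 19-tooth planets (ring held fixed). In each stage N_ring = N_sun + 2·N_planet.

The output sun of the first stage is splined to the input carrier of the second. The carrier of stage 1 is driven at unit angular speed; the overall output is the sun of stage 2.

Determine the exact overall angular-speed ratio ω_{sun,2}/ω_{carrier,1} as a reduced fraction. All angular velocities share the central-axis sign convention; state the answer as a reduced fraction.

Stage 1: N_ring = 28 + 2·27 = 82
Stage 1: 28(ω_s−ω_c) = −82(ω_r−ω_c),  ω_r=0, ω_c=1
Stage 1: ω_s = 1 − (82/28)(0−1) = 55/14
  ⇒ ω_s¹/ω_c¹ = 55/14
Stage 2: N_ring = 31 + 2·19 = 69
Stage 2: 31(ω_s−ω_c) = −69(ω_r−ω_c),  ω_r=0, ω_c=1
Stage 2: ω_s = 1 − (69/31)(0−1) = 100/31
  ⇒ ω_s²/ω_c² = 100/31
Coupling ω_c² = ω_s¹ ⇒ overall = 55/14 × 100/31 = 2750/217

2750/217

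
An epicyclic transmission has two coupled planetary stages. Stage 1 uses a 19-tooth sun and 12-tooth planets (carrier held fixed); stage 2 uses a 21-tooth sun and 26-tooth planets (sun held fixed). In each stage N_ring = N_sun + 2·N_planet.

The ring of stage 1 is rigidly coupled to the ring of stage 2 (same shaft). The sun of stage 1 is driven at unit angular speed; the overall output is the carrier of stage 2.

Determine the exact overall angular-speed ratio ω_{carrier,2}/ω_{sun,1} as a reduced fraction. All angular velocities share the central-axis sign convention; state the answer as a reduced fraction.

Stage 1: N_ring = 19 + 2·12 = 43
Stage 1: 19(ω_s−ω_c) = −43(ω_r−ω_c),  ω_c=0, ω_s=1
Stage 1: ω_r = 0 − (19/43)(1−0) = -19/43
  ⇒ ω_r¹/ω_s¹ = -19/43
Stage 2: N_ring = 21 + 2·26 = 73
Stage 2: 21(ω_s−ω_c) = −73(ω_r−ω_c),  ω_s=0, ω_r=1
Stage 2: 21(0−ω_c) = −73(1−ω_c)  ⇒  94ω_c = 73  ⇒  ω_c = 73/94
  ⇒ ω_c²/ω_r² = 73/94
Coupling ω_r² = ω_r¹ ⇒ overall = -19/43 × 73/94 = -1387/4042

-1387/4042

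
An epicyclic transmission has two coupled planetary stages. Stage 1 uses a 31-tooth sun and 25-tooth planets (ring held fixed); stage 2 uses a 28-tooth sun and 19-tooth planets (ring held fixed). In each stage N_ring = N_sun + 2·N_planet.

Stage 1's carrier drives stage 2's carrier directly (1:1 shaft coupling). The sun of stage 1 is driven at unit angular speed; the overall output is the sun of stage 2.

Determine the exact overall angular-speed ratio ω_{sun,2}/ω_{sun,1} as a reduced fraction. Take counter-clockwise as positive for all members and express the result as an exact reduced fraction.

1457/1568

Stage 1: N_ring = 31 + 2·25 = 81
Stage 1: 31(ω_s−ω_c) = −81(ω_r−ω_c),  ω_r=0, ω_s=1
Stage 1: 31(1−ω_c) = −81(0−ω_c)  ⇒  112ω_c = 31  ⇒  ω_c = 31/112
  ⇒ ω_c¹/ω_s¹ = 31/112
Stage 2: N_ring = 28 + 2·19 = 66
Stage 2: 28(ω_s−ω_c) = −66(ω_r−ω_c),  ω_r=0, ω_c=1
Stage 2: ω_s = 1 − (66/28)(0−1) = 47/14
  ⇒ ω_s²/ω_c² = 47/14
Coupling ω_c² = ω_c¹ ⇒ overall = 31/112 × 47/14 = 1457/1568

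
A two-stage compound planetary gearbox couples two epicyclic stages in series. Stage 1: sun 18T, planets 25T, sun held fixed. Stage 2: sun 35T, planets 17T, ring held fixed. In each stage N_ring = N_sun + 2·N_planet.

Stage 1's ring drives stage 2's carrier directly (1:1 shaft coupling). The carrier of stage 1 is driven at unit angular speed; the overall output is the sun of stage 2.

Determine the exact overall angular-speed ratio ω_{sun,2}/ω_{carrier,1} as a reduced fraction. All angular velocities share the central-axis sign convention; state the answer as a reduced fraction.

2236/595

Stage 1: N_ring = 18 + 2·25 = 68
Stage 1: 18(ω_s−ω_c) = −68(ω_r−ω_c),  ω_s=0, ω_c=1
Stage 1: ω_r = 1 − (18/68)(0−1) = 43/34
  ⇒ ω_r¹/ω_c¹ = 43/34
Stage 2: N_ring = 35 + 2·17 = 69
Stage 2: 35(ω_s−ω_c) = −69(ω_r−ω_c),  ω_r=0, ω_c=1
Stage 2: ω_s = 1 − (69/35)(0−1) = 104/35
  ⇒ ω_s²/ω_c² = 104/35
Coupling ω_c² = ω_r¹ ⇒ overall = 43/34 × 104/35 = 2236/595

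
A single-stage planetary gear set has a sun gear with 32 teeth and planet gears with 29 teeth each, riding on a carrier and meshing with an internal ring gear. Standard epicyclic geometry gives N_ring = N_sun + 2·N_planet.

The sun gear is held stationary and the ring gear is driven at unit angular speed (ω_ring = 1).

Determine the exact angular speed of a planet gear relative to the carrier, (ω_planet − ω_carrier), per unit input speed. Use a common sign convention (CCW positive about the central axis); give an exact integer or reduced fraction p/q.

N_ring = 32 + 2·29 = 90
32(ω_s−ω_c) = −90(ω_r−ω_c),  ω_s=0, ω_r=1
32(0−ω_c) = −90(1−ω_c)  ⇒  122ω_c = 90  ⇒  ω_c = 45/61
sun–planet: 32·(0−45/61) = −29·(ω_p−ω_c)  ⇒  ω_p−ω_c = −(32/29)·(-45/61) = 1440/1769

1440/1769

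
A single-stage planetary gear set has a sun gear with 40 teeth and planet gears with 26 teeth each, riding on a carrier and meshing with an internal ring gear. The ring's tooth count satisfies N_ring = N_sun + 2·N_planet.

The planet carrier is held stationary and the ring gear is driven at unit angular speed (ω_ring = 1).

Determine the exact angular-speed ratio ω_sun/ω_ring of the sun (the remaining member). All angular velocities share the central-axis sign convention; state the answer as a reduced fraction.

-23/10

N_ring = 40 + 2·26 = 92
40(ω_s−ω_c) = −92(ω_r−ω_c),  ω_c=0, ω_r=1
ω_s = 0 − (92/40)(1−0) = -23/10
ω_s/ω_r = -23/10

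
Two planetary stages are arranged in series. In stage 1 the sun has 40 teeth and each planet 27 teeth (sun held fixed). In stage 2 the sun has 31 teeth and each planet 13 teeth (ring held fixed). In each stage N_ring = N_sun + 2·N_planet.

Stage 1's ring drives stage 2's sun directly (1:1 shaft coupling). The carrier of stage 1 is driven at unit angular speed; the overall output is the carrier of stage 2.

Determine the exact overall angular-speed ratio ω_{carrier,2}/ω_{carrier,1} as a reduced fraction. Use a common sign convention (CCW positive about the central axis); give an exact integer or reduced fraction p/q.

Stage 1: N_ring = 40 + 2·27 = 94
Stage 1: 40(ω_s−ω_c) = −94(ω_r−ω_c),  ω_s=0, ω_c=1
Stage 1: ω_r = 1 − (40/94)(0−1) = 67/47
  ⇒ ω_r¹/ω_c¹ = 67/47
Stage 2: N_ring = 31 + 2·13 = 57
Stage 2: 31(ω_s−ω_c) = −57(ω_r−ω_c),  ω_r=0, ω_s=1
Stage 2: 31(1−ω_c) = −57(0−ω_c)  ⇒  88ω_c = 31  ⇒  ω_c = 31/88
  ⇒ ω_c²/ω_s² = 31/88
Coupling ω_s² = ω_r¹ ⇒ overall = 67/47 × 31/88 = 2077/4136

2077/4136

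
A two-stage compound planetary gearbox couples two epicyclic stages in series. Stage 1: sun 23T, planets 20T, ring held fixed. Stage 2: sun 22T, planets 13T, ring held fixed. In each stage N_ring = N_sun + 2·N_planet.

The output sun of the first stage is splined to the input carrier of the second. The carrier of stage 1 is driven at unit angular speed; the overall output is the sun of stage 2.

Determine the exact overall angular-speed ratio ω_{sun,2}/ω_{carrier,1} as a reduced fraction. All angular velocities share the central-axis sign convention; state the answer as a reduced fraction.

3010/253

Stage 1: N_ring = 23 + 2·20 = 63
Stage 1: 23(ω_s−ω_c) = −63(ω_r−ω_c),  ω_r=0, ω_c=1
Stage 1: ω_s = 1 − (63/23)(0−1) = 86/23
  ⇒ ω_s¹/ω_c¹ = 86/23
Stage 2: N_ring = 22 + 2·13 = 48
Stage 2: 22(ω_s−ω_c) = −48(ω_r−ω_c),  ω_r=0, ω_c=1
Stage 2: ω_s = 1 − (48/22)(0−1) = 35/11
  ⇒ ω_s²/ω_c² = 35/11
Coupling ω_c² = ω_s¹ ⇒ overall = 86/23 × 35/11 = 3010/253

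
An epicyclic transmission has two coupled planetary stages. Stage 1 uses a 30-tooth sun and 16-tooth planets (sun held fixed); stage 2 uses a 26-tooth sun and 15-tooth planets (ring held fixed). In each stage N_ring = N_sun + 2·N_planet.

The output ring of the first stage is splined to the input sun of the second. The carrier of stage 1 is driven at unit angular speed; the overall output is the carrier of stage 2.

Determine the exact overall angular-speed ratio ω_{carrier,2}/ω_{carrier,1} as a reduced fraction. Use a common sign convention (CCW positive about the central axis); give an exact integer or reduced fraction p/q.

Stage 1: N_ring = 30 + 2·16 = 62
Stage 1: 30(ω_s−ω_c) = −62(ω_r−ω_c),  ω_s=0, ω_c=1
Stage 1: ω_r = 1 − (30/62)(0−1) = 46/31
  ⇒ ω_r¹/ω_c¹ = 46/31
Stage 2: N_ring = 26 + 2·15 = 56
Stage 2: 26(ω_s−ω_c) = −56(ω_r−ω_c),  ω_r=0, ω_s=1
Stage 2: 26(1−ω_c) = −56(0−ω_c)  ⇒  82ω_c = 26  ⇒  ω_c = 13/41
  ⇒ ω_c²/ω_s² = 13/41
Coupling ω_s² = ω_r¹ ⇒ overall = 46/31 × 13/41 = 598/1271

598/1271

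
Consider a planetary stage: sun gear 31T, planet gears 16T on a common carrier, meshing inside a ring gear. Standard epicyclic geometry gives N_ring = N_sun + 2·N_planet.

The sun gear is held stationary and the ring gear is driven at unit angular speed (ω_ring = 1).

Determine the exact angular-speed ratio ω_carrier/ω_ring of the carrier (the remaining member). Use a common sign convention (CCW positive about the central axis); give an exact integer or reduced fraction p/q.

N_ring = 31 + 2·16 = 63
31(ω_s−ω_c) = −63(ω_r−ω_c),  ω_s=0, ω_r=1
31(0−ω_c) = −63(1−ω_c)  ⇒  94ω_c = 63  ⇒  ω_c = 63/94
ω_c/ω_r = 63/94

63/94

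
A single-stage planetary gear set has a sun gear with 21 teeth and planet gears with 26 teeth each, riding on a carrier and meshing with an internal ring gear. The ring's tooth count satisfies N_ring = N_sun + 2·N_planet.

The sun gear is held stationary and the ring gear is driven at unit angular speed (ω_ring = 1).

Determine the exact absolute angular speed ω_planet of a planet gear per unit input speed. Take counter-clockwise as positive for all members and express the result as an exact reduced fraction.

N_ring = 21 + 2·26 = 73
21(ω_s−ω_c) = −73(ω_r−ω_c),  ω_s=0, ω_r=1
21(0−ω_c) = −73(1−ω_c)  ⇒  94ω_c = 73  ⇒  ω_c = 73/94
sun–planet: 21·(0−73/94) = −26·(ω_p−ω_c)  ⇒  ω_p−ω_c = −(21/26)·(-73/94) = 1533/2444
ω_p = 73/94 + 1533/2444 = 73/52

73/52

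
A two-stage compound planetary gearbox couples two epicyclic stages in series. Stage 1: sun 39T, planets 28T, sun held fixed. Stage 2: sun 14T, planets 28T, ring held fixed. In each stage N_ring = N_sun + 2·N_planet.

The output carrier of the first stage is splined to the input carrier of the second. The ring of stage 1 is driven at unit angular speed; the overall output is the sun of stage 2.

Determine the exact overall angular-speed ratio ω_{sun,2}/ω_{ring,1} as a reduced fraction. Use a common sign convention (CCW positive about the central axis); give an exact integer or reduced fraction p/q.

Stage 1: N_ring = 39 + 2·28 = 95
Stage 1: 39(ω_s−ω_c) = −95(ω_r−ω_c),  ω_s=0, ω_r=1
Stage 1: 39(0−ω_c) = −95(1−ω_c)  ⇒  134ω_c = 95  ⇒  ω_c = 95/134
  ⇒ ω_c¹/ω_r¹ = 95/134
Stage 2: N_ring = 14 + 2·28 = 70
Stage 2: 14(ω_s−ω_c) = −70(ω_r−ω_c),  ω_r=0, ω_c=1
Stage 2: ω_s = 1 − (70/14)(0−1) = 6
  ⇒ ω_s²/ω_c² = 6
Coupling ω_c² = ω_c¹ ⇒ overall = 95/134 × 6 = 285/67

285/67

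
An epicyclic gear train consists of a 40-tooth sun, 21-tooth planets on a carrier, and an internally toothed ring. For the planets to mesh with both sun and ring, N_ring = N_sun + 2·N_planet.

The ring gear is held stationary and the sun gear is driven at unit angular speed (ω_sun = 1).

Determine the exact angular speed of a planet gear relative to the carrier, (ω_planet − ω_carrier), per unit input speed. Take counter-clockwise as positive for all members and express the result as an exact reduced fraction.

N_ring = 40 + 2·21 = 82
40(ω_s−ω_c) = −82(ω_r−ω_c),  ω_r=0, ω_s=1
40(1−ω_c) = −82(0−ω_c)  ⇒  122ω_c = 40  ⇒  ω_c = 20/61
sun–planet: 40·(1−20/61) = −21·(ω_p−ω_c)  ⇒  ω_p−ω_c = −(40/21)·(41/61) = -1640/1281

-1640/1281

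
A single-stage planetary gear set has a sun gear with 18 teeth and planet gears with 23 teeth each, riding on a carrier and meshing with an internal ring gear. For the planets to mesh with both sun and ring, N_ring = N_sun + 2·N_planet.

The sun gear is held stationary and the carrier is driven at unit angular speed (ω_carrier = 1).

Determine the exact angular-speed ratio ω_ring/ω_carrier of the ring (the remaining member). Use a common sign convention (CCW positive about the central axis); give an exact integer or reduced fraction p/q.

N_ring = 18 + 2·23 = 64
18(ω_s−ω_c) = −64(ω_r−ω_c),  ω_s=0, ω_c=1
ω_r = 1 − (18/64)(0−1) = 41/32
ω_r/ω_c = 41/32

41/32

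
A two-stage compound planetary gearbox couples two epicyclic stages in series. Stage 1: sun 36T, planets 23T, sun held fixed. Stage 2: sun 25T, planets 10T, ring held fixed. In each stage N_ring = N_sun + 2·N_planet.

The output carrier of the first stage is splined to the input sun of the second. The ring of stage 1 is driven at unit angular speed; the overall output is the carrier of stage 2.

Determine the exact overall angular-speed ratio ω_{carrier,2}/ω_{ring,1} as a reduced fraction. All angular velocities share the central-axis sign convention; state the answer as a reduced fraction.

205/826

Stage 1: N_ring = 36 + 2·23 = 82
Stage 1: 36(ω_s−ω_c) = −82(ω_r−ω_c),  ω_s=0, ω_r=1
Stage 1: 36(0−ω_c) = −82(1−ω_c)  ⇒  118ω_c = 82  ⇒  ω_c = 41/59
  ⇒ ω_c¹/ω_r¹ = 41/59
Stage 2: N_ring = 25 + 2·10 = 45
Stage 2: 25(ω_s−ω_c) = −45(ω_r−ω_c),  ω_r=0, ω_s=1
Stage 2: 25(1−ω_c) = −45(0−ω_c)  ⇒  70ω_c = 25  ⇒  ω_c = 5/14
  ⇒ ω_c²/ω_s² = 5/14
Coupling ω_s² = ω_c¹ ⇒ overall = 41/59 × 5/14 = 205/826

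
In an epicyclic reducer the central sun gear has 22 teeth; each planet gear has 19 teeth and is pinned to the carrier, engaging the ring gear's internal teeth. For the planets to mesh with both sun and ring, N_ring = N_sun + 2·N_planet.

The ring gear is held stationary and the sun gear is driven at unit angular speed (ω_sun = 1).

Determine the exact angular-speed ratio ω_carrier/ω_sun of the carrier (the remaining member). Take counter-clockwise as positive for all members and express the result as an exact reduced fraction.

11/41

N_ring = 22 + 2·19 = 60
22(ω_s−ω_c) = −60(ω_r−ω_c),  ω_r=0, ω_s=1
22(1−ω_c) = −60(0−ω_c)  ⇒  82ω_c = 22  ⇒  ω_c = 11/41
ω_c/ω_s = 11/41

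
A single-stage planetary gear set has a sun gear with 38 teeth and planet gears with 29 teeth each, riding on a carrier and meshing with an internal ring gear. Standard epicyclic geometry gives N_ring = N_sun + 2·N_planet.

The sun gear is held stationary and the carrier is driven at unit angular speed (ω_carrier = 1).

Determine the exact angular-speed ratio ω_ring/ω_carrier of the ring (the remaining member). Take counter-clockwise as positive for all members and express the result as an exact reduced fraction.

N_ring = 38 + 2·29 = 96
38(ω_s−ω_c) = −96(ω_r−ω_c),  ω_s=0, ω_c=1
ω_r = 1 − (38/96)(0−1) = 67/48
ω_r/ω_c = 67/48

67/48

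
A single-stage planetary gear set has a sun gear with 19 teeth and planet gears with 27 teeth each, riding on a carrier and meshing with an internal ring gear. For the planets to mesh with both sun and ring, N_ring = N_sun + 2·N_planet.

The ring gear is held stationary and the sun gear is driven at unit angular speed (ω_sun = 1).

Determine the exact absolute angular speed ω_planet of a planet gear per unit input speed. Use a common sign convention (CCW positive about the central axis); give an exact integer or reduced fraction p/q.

-19/54

N_ring = 19 + 2·27 = 73
19(ω_s−ω_c) = −73(ω_r−ω_c),  ω_r=0, ω_s=1
19(1−ω_c) = −73(0−ω_c)  ⇒  92ω_c = 19  ⇒  ω_c = 19/92
sun–planet: 19·(1−19/92) = −27·(ω_p−ω_c)  ⇒  ω_p−ω_c = −(19/27)·(73/92) = -1387/2484
ω_p = 19/92 − 1387/2484 = -19/54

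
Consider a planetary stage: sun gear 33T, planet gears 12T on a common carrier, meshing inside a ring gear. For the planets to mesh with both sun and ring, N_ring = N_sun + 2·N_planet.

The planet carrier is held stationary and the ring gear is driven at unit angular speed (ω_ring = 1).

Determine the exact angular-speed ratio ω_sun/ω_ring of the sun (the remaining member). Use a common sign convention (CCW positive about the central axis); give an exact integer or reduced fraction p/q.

-19/11

N_ring = 33 + 2·12 = 57
33(ω_s−ω_c) = −57(ω_r−ω_c),  ω_c=0, ω_r=1
ω_s = 0 − (57/33)(1−0) = -19/11
ω_s/ω_r = -19/11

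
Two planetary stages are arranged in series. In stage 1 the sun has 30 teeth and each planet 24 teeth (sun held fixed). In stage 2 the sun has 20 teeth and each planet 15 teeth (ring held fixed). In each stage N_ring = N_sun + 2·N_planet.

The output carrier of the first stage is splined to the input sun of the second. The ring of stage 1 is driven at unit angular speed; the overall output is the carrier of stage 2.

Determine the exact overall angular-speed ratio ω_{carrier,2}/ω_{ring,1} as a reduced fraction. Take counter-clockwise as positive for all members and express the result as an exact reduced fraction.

Stage 1: N_ring = 30 + 2·24 = 78
Stage 1: 30(ω_s−ω_c) = −78(ω_r−ω_c),  ω_s=0, ω_r=1
Stage 1: 30(0−ω_c) = −78(1−ω_c)  ⇒  108ω_c = 78  ⇒  ω_c = 13/18
  ⇒ ω_c¹/ω_r¹ = 13/18
Stage 2: N_ring = 20 + 2·15 = 50
Stage 2: 20(ω_s−ω_c) = −50(ω_r−ω_c),  ω_r=0, ω_s=1
Stage 2: 20(1−ω_c) = −50(0−ω_c)  ⇒  70ω_c = 20  ⇒  ω_c = 2/7
  ⇒ ω_c²/ω_s² = 2/7
Coupling ω_s² = ω_c¹ ⇒ overall = 13/18 × 2/7 = 13/63

13/63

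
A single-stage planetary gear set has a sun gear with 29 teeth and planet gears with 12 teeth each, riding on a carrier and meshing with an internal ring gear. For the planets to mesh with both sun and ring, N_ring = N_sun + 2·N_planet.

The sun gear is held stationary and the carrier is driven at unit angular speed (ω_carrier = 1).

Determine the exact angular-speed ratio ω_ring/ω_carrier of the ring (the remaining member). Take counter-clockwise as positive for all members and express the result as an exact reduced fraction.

82/53

N_ring = 29 + 2·12 = 53
29(ω_s−ω_c) = −53(ω_r−ω_c),  ω_s=0, ω_c=1
ω_r = 1 − (29/53)(0−1) = 82/53
ω_r/ω_c = 82/53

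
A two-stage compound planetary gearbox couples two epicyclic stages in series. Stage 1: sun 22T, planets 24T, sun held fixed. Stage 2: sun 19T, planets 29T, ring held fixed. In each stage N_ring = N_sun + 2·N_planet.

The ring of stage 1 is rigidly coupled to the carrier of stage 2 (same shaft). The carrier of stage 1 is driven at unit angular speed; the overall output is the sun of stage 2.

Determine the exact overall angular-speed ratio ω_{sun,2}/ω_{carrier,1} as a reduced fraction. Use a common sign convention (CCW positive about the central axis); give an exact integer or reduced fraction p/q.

4416/665

Stage 1: N_ring = 22 + 2·24 = 70
Stage 1: 22(ω_s−ω_c) = −70(ω_r−ω_c),  ω_s=0, ω_c=1
Stage 1: ω_r = 1 − (22/70)(0−1) = 46/35
  ⇒ ω_r¹/ω_c¹ = 46/35
Stage 2: N_ring = 19 + 2·29 = 77
Stage 2: 19(ω_s−ω_c) = −77(ω_r−ω_c),  ω_r=0, ω_c=1
Stage 2: ω_s = 1 − (77/19)(0−1) = 96/19
  ⇒ ω_s²/ω_c² = 96/19
Coupling ω_c² = ω_r¹ ⇒ overall = 46/35 × 96/19 = 4416/665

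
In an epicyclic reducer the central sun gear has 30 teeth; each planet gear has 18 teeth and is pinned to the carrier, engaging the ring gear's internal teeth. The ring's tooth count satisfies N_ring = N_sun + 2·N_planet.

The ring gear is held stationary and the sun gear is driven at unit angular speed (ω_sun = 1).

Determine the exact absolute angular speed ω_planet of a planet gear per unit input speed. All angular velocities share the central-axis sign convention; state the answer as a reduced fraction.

-5/6

N_ring = 30 + 2·18 = 66
30(ω_s−ω_c) = −66(ω_r−ω_c),  ω_r=0, ω_s=1
30(1−ω_c) = −66(0−ω_c)  ⇒  96ω_c = 30  ⇒  ω_c = 5/16
sun–planet: 30·(1−5/16) = −18·(ω_p−ω_c)  ⇒  ω_p−ω_c = −(30/18)·(11/16) = -55/48
ω_p = 5/16 − 55/48 = -5/6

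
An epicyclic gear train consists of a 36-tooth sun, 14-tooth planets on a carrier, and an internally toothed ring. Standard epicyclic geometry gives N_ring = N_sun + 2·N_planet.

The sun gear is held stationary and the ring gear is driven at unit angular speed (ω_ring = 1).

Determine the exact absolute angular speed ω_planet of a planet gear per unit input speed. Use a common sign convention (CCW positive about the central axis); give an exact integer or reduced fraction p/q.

16/7

N_ring = 36 + 2·14 = 64
36(ω_s−ω_c) = −64(ω_r−ω_c),  ω_s=0, ω_r=1
36(0−ω_c) = −64(1−ω_c)  ⇒  100ω_c = 64  ⇒  ω_c = 16/25
sun–planet: 36·(0−16/25) = −14·(ω_p−ω_c)  ⇒  ω_p−ω_c = −(36/14)·(-16/25) = 288/175
ω_p = 16/25 + 288/175 = 16/7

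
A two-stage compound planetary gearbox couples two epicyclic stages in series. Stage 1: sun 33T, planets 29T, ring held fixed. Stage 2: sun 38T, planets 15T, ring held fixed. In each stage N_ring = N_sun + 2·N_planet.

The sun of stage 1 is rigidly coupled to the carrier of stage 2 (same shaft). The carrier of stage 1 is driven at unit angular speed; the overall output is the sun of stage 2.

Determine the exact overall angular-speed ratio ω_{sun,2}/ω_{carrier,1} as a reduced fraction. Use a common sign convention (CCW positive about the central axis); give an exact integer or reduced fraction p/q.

Stage 1: N_ring = 33 + 2·29 = 91
Stage 1: 33(ω_s−ω_c) = −91(ω_r−ω_c),  ω_r=0, ω_c=1
Stage 1: ω_s = 1 − (91/33)(0−1) = 124/33
  ⇒ ω_s¹/ω_c¹ = 124/33
Stage 2: N_ring = 38 + 2·15 = 68
Stage 2: 38(ω_s−ω_c) = −68(ω_r−ω_c),  ω_r=0, ω_c=1
Stage 2: ω_s = 1 − (68/38)(0−1) = 53/19
  ⇒ ω_s²/ω_c² = 53/19
Coupling ω_c² = ω_s¹ ⇒ overall = 124/33 × 53/19 = 6572/627

6572/627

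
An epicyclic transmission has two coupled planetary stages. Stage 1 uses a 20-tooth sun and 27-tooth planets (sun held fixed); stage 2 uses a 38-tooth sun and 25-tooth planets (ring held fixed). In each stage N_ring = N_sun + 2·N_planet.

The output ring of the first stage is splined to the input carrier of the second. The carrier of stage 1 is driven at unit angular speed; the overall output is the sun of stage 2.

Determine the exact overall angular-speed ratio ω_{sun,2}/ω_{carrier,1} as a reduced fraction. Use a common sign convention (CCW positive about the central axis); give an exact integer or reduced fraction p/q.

2961/703

Stage 1: N_ring = 20 + 2·27 = 74
Stage 1: 20(ω_s−ω_c) = −74(ω_r−ω_c),  ω_s=0, ω_c=1
Stage 1: ω_r = 1 − (20/74)(0−1) = 47/37
  ⇒ ω_r¹/ω_c¹ = 47/37
Stage 2: N_ring = 38 + 2·25 = 88
Stage 2: 38(ω_s−ω_c) = −88(ω_r−ω_c),  ω_r=0, ω_c=1
Stage 2: ω_s = 1 − (88/38)(0−1) = 63/19
  ⇒ ω_s²/ω_c² = 63/19
Coupling ω_c² = ω_r¹ ⇒ overall = 47/37 × 63/19 = 2961/703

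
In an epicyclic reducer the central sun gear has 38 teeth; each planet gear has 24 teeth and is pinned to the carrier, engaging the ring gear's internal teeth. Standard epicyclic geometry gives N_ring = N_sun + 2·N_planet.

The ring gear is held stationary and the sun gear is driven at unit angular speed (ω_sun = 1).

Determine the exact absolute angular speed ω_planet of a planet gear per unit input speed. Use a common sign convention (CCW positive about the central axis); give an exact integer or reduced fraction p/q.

-19/24

N_ring = 38 + 2·24 = 86
38(ω_s−ω_c) = −86(ω_r−ω_c),  ω_r=0, ω_s=1
38(1−ω_c) = −86(0−ω_c)  ⇒  124ω_c = 38  ⇒  ω_c = 19/62
sun–planet: 38·(1−19/62) = −24·(ω_p−ω_c)  ⇒  ω_p−ω_c = −(38/24)·(43/62) = -817/744
ω_p = 19/62 − 817/744 = -19/24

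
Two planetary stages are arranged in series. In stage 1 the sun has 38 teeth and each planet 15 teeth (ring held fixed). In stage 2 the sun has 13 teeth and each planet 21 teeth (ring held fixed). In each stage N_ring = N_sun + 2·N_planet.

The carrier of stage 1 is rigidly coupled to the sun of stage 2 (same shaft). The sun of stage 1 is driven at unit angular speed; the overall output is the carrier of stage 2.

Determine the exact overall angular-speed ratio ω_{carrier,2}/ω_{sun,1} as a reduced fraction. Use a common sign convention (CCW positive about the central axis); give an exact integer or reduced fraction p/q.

Stage 1: N_ring = 38 + 2·15 = 68
Stage 1: 38(ω_s−ω_c) = −68(ω_r−ω_c),  ω_r=0, ω_s=1
Stage 1: 38(1−ω_c) = −68(0−ω_c)  ⇒  106ω_c = 38  ⇒  ω_c = 19/53
  ⇒ ω_c¹/ω_s¹ = 19/53
Stage 2: N_ring = 13 + 2·21 = 55
Stage 2: 13(ω_s−ω_c) = −55(ω_r−ω_c),  ω_r=0, ω_s=1
Stage 2: 13(1−ω_c) = −55(0−ω_c)  ⇒  68ω_c = 13  ⇒  ω_c = 13/68
  ⇒ ω_c²/ω_s² = 13/68
Coupling ω_s² = ω_c¹ ⇒ overall = 19/53 × 13/68 = 247/3604

247/3604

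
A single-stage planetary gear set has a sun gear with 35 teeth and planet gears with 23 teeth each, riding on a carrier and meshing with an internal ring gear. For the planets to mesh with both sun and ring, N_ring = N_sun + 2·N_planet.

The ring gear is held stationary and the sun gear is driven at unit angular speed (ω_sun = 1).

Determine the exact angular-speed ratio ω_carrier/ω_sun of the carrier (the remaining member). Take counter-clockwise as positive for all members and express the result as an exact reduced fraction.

35/116

N_ring = 35 + 2·23 = 81
35(ω_s−ω_c) = −81(ω_r−ω_c),  ω_r=0, ω_s=1
35(1−ω_c) = −81(0−ω_c)  ⇒  116ω_c = 35  ⇒  ω_c = 35/116
ω_c/ω_s = 35/116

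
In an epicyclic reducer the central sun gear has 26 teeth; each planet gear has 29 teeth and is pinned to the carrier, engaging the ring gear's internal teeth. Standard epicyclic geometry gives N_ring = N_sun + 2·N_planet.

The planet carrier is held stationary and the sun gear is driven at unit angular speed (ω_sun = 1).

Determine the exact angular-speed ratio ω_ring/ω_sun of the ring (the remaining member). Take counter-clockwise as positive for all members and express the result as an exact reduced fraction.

-13/42

N_ring = 26 + 2·29 = 84
26(ω_s−ω_c) = −84(ω_r−ω_c),  ω_c=0, ω_s=1
ω_r = 0 − (26/84)(1−0) = -13/42
ω_r/ω_s = -13/42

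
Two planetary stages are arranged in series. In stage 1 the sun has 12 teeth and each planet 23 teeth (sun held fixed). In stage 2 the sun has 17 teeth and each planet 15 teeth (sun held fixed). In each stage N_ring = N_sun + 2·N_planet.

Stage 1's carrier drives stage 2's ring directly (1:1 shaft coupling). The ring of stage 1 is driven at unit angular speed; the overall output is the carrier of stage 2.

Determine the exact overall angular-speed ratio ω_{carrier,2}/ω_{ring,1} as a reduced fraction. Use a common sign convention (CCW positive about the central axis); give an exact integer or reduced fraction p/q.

1363/2240

Stage 1: N_ring = 12 + 2·23 = 58
Stage 1: 12(ω_s−ω_c) = −58(ω_r−ω_c),  ω_s=0, ω_r=1
Stage 1: 12(0−ω_c) = −58(1−ω_c)  ⇒  70ω_c = 58  ⇒  ω_c = 29/35
  ⇒ ω_c¹/ω_r¹ = 29/35
Stage 2: N_ring = 17 + 2·15 = 47
Stage 2: 17(ω_s−ω_c) = −47(ω_r−ω_c),  ω_s=0, ω_r=1
Stage 2: 17(0−ω_c) = −47(1−ω_c)  ⇒  64ω_c = 47  ⇒  ω_c = 47/64
  ⇒ ω_c²/ω_r² = 47/64
Coupling ω_r² = ω_c¹ ⇒ overall = 29/35 × 47/64 = 1363/2240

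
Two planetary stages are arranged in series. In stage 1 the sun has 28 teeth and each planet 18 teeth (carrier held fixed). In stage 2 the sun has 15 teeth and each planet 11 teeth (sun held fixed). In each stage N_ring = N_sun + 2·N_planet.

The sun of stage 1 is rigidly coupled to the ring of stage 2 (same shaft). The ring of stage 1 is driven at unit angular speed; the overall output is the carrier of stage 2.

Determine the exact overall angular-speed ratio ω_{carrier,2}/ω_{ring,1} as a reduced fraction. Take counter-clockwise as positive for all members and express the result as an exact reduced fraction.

Stage 1: N_ring = 28 + 2·18 = 64
Stage 1: 28(ω_s−ω_c) = −64(ω_r−ω_c),  ω_c=0, ω_r=1
Stage 1: ω_s = 0 − (64/28)(1−0) = -16/7
  ⇒ ω_s¹/ω_r¹ = -16/7
Stage 2: N_ring = 15 + 2·11 = 37
Stage 2: 15(ω_s−ω_c) = −37(ω_r−ω_c),  ω_s=0, ω_r=1
Stage 2: 15(0−ω_c) = −37(1−ω_c)  ⇒  52ω_c = 37  ⇒  ω_c = 37/52
  ⇒ ω_c²/ω_r² = 37/52
Coupling ω_r² = ω_s¹ ⇒ overall = -16/7 × 37/52 = -148/91

-148/91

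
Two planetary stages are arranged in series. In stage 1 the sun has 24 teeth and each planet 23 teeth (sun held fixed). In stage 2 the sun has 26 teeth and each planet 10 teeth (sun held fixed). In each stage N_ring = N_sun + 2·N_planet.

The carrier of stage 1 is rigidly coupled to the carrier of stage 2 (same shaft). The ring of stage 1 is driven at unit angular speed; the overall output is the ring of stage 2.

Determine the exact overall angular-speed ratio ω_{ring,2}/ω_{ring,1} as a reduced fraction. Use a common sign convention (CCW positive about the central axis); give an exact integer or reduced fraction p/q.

Stage 1: N_ring = 24 + 2·23 = 70
Stage 1: 24(ω_s−ω_c) = −70(ω_r−ω_c),  ω_s=0, ω_r=1
Stage 1: 24(0−ω_c) = −70(1−ω_c)  ⇒  94ω_c = 70  ⇒  ω_c = 35/47
  ⇒ ω_c¹/ω_r¹ = 35/47
Stage 2: N_ring = 26 + 2·10 = 46
Stage 2: 26(ω_s−ω_c) = −46(ω_r−ω_c),  ω_s=0, ω_c=1
Stage 2: ω_r = 1 − (26/46)(0−1) = 36/23
  ⇒ ω_r²/ω_c² = 36/23
Coupling ω_c² = ω_c¹ ⇒ overall = 35/47 × 36/23 = 1260/1081

1260/1081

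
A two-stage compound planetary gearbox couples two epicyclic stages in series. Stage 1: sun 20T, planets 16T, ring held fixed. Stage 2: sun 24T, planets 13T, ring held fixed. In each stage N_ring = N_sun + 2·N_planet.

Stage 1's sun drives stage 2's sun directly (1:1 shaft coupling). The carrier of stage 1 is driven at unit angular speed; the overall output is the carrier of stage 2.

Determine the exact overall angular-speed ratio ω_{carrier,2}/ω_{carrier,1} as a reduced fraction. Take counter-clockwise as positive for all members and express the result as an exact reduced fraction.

216/185

Stage 1: N_ring = 20 + 2·16 = 52
Stage 1: 20(ω_s−ω_c) = −52(ω_r−ω_c),  ω_r=0, ω_c=1
Stage 1: ω_s = 1 − (52/20)(0−1) = 18/5
  ⇒ ω_s¹/ω_c¹ = 18/5
Stage 2: N_ring = 24 + 2·13 = 50
Stage 2: 24(ω_s−ω_c) = −50(ω_r−ω_c),  ω_r=0, ω_s=1
Stage 2: 24(1−ω_c) = −50(0−ω_c)  ⇒  74ω_c = 24  ⇒  ω_c = 12/37
  ⇒ ω_c²/ω_s² = 12/37
Coupling ω_s² = ω_s¹ ⇒ overall = 18/5 × 12/37 = 216/185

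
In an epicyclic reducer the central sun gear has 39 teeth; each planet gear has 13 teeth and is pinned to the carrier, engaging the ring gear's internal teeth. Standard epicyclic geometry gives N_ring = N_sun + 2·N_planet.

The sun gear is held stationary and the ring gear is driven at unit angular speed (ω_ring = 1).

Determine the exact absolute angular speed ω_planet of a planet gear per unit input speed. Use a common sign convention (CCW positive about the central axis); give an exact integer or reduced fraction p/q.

5/2

N_ring = 39 + 2·13 = 65
39(ω_s−ω_c) = −65(ω_r−ω_c),  ω_s=0, ω_r=1
39(0−ω_c) = −65(1−ω_c)  ⇒  104ω_c = 65  ⇒  ω_c = 5/8
sun–planet: 39·(0−5/8) = −13·(ω_p−ω_c)  ⇒  ω_p−ω_c = −(39/13)·(-5/8) = 15/8
ω_p = 5/8 + 15/8 = 5/2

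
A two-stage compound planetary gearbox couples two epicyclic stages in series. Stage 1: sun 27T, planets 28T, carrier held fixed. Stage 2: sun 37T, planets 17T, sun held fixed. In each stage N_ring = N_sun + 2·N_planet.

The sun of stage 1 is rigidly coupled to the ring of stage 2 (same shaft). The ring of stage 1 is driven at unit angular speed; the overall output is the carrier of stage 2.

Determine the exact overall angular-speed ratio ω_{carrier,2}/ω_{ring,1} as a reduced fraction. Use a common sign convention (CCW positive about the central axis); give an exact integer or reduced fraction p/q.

-5893/2916

Stage 1: N_ring = 27 + 2·28 = 83
Stage 1: 27(ω_s−ω_c) = −83(ω_r−ω_c),  ω_c=0, ω_r=1
Stage 1: ω_s = 0 − (83/27)(1−0) = -83/27
  ⇒ ω_s¹/ω_r¹ = -83/27
Stage 2: N_ring = 37 + 2·17 = 71
Stage 2: 37(ω_s−ω_c) = −71(ω_r−ω_c),  ω_s=0, ω_r=1
Stage 2: 37(0−ω_c) = −71(1−ω_c)  ⇒  108ω_c = 71  ⇒  ω_c = 71/108
  ⇒ ω_c²/ω_r² = 71/108
Coupling ω_r² = ω_s¹ ⇒ overall = -83/27 × 71/108 = -5893/2916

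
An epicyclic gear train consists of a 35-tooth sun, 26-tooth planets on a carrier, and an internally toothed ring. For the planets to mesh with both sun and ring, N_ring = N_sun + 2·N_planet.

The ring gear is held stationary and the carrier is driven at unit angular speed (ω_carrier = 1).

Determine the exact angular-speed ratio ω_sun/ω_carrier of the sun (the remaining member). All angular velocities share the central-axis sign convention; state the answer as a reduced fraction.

N_ring = 35 + 2·26 = 87
35(ω_s−ω_c) = −87(ω_r−ω_c),  ω_r=0, ω_c=1
ω_s = 1 − (87/35)(0−1) = 122/35
ω_s/ω_c = 122/35

122/35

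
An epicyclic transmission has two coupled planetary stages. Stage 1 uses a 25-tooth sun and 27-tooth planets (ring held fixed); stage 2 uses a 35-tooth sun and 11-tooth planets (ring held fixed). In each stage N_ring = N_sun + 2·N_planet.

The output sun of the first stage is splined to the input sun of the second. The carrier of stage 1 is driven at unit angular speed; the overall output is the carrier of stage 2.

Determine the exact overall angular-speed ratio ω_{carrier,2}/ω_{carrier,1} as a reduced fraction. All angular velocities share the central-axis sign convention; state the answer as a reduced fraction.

182/115

Stage 1: N_ring = 25 + 2·27 = 79
Stage 1: 25(ω_s−ω_c) = −79(ω_r−ω_c),  ω_r=0, ω_c=1
Stage 1: ω_s = 1 − (79/25)(0−1) = 104/25
  ⇒ ω_s¹/ω_c¹ = 104/25
Stage 2: N_ring = 35 + 2·11 = 57
Stage 2: 35(ω_s−ω_c) = −57(ω_r−ω_c),  ω_r=0, ω_s=1
Stage 2: 35(1−ω_c) = −57(0−ω_c)  ⇒  92ω_c = 35  ⇒  ω_c = 35/92
  ⇒ ω_c²/ω_s² = 35/92
Coupling ω_s² = ω_s¹ ⇒ overall = 104/25 × 35/92 = 182/115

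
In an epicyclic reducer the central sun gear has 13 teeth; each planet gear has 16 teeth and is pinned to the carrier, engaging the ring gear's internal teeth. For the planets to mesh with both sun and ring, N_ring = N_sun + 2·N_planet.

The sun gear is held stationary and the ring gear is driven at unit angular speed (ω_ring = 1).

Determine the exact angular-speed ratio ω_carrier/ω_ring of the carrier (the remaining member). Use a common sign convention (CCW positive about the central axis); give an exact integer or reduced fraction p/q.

N_ring = 13 + 2·16 = 45
13(ω_s−ω_c) = −45(ω_r−ω_c),  ω_s=0, ω_r=1
13(0−ω_c) = −45(1−ω_c)  ⇒  58ω_c = 45  ⇒  ω_c = 45/58
ω_c/ω_r = 45/58

45/58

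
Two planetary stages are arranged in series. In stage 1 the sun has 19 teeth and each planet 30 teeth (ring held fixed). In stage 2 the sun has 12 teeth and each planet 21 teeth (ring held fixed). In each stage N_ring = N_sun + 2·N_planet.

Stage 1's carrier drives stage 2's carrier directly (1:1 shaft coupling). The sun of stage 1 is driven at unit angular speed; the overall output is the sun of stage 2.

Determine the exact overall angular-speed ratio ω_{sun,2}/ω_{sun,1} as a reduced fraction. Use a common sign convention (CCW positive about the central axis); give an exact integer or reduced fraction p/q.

209/196

Stage 1: N_ring = 19 + 2·30 = 79
Stage 1: 19(ω_s−ω_c) = −79(ω_r−ω_c),  ω_r=0, ω_s=1
Stage 1: 19(1−ω_c) = −79(0−ω_c)  ⇒  98ω_c = 19  ⇒  ω_c = 19/98
  ⇒ ω_c¹/ω_s¹ = 19/98
Stage 2: N_ring = 12 + 2·21 = 54
Stage 2: 12(ω_s−ω_c) = −54(ω_r−ω_c),  ω_r=0, ω_c=1
Stage 2: ω_s = 1 − (54/12)(0−1) = 11/2
  ⇒ ω_s²/ω_c² = 11/2
Coupling ω_c² = ω_c¹ ⇒ overall = 19/98 × 11/2 = 209/196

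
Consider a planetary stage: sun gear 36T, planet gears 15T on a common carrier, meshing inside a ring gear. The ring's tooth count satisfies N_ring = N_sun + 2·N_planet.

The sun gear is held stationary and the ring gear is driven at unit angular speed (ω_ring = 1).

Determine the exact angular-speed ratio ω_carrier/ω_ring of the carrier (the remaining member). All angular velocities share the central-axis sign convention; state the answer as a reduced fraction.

N_ring = 36 + 2·15 = 66
36(ω_s−ω_c) = −66(ω_r−ω_c),  ω_s=0, ω_r=1
36(0−ω_c) = −66(1−ω_c)  ⇒  102ω_c = 66  ⇒  ω_c = 11/17
ω_c/ω_r = 11/17

11/17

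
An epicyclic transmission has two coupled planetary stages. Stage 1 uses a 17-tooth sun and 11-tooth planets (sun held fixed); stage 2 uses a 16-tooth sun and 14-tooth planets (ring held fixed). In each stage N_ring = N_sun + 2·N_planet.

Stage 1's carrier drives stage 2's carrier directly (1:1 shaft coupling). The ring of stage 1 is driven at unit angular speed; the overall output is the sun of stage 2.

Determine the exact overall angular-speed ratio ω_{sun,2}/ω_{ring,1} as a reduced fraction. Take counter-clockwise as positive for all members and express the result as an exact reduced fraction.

Stage 1: N_ring = 17 + 2·11 = 39
Stage 1: 17(ω_s−ω_c) = −39(ω_r−ω_c),  ω_s=0, ω_r=1
Stage 1: 17(0−ω_c) = −39(1−ω_c)  ⇒  56ω_c = 39  ⇒  ω_c = 39/56
  ⇒ ω_c¹/ω_r¹ = 39/56
Stage 2: N_ring = 16 + 2·14 = 44
Stage 2: 16(ω_s−ω_c) = −44(ω_r−ω_c),  ω_r=0, ω_c=1
Stage 2: ω_s = 1 − (44/16)(0−1) = 15/4
  ⇒ ω_s²/ω_c² = 15/4
Coupling ω_c² = ω_c¹ ⇒ overall = 39/56 × 15/4 = 585/224

585/224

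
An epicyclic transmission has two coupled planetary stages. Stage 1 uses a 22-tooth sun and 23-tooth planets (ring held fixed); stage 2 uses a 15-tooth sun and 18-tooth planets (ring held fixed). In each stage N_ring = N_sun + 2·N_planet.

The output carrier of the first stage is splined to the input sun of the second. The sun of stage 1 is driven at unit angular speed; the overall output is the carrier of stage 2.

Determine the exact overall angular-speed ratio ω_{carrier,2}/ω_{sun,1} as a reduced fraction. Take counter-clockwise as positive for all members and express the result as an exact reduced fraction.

1/18

Stage 1: N_ring = 22 + 2·23 = 68
Stage 1: 22(ω_s−ω_c) = −68(ω_r−ω_c),  ω_r=0, ω_s=1
Stage 1: 22(1−ω_c) = −68(0−ω_c)  ⇒  90ω_c = 22  ⇒  ω_c = 11/45
  ⇒ ω_c¹/ω_s¹ = 11/45
Stage 2: N_ring = 15 + 2·18 = 51
Stage 2: 15(ω_s−ω_c) = −51(ω_r−ω_c),  ω_r=0, ω_s=1
Stage 2: 15(1−ω_c) = −51(0−ω_c)  ⇒  66ω_c = 15  ⇒  ω_c = 5/22
  ⇒ ω_c²/ω_s² = 5/22
Coupling ω_s² = ω_c¹ ⇒ overall = 11/45 × 5/22 = 1/18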